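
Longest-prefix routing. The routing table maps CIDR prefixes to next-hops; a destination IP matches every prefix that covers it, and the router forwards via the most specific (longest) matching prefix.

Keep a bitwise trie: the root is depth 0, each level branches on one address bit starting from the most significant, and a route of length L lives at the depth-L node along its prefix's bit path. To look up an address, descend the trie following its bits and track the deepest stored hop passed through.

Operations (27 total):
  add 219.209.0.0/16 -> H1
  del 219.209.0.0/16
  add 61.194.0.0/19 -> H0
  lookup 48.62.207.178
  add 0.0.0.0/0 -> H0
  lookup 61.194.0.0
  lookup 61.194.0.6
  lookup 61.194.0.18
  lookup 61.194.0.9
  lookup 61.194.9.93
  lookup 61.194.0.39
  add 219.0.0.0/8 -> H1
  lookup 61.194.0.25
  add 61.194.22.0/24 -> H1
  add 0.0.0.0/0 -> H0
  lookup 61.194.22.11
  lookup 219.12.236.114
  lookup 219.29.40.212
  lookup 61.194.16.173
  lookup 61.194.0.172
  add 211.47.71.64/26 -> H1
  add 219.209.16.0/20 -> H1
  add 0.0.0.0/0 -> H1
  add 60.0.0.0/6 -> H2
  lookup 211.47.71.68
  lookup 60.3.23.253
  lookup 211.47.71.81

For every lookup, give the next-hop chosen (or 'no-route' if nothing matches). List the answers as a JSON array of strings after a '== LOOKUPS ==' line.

Process each operation:
  add 219.209.0.0/16 -> H1 at depth 16
  - 219.209.0.0/16 clear@16
  add 61.194.0.0/19 -> H0 at depth 19
  lookup 48.62.207.178: bits 0011 walk d0:-→d1:-→d2:-→d3:-→d4:- -> no-route
  add 0.0.0.0/0 -> H0 at depth 0
  lookup 61.194.0.0: bits 0011110111000010000 walk d0:H0→d1:-→d2:-→d3:-→d4:-→d5:-→d6:-→d7:-→d8:-→d9:-→d10:-→d11:-→d12:-→d13:-→d14:-→d15:-→d16:-→d17:-→d18:-→d19:H0 -> H0
  lookup 61.194.0.6: bits 0011110111000010000 walk d0:H0→d1:-→d2:-→d3:-→d4:-→d5:-→d6:-→d7:-→d8:-→d9:-→d10:-→d11:-→d12:-→d13:-→d14:-→d15:-→d16:-→d17:-→d18:-→d19:H0 -> H0
  lookup 61.194.0.18: bits 0011110111000010000 walk d0:H0→d1:-→d2:-→d3:-→d4:-→d5:-→d6:-→d7:-→d8:-→d9:-→d10:-→d11:-→d12:-→d13:-→d14:-→d15:-→d16:-→d17:-→d18:-→d19:H0 -> H0
  lookup 61.194.0.9: bits 0011110111000010000 walk d0:H0→d1:-→d2:-→d3:-→d4:-→d5:-→d6:-→d7:-→d8:-→d9:-→d10:-→d11:-→d12:-→d13:-→d14:-→d15:-→d16:-→d17:-→d18:-→d19:H0 -> H0
  lookup 61.194.9.93: bits 0011110111000010000 walk d0:H0→d1:-→d2:-→d3:-→d4:-→d5:-→d6:-→d7:-→d8:-→d9:-→d10:-→d11:-→d12:-→d13:-→d14:-→d15:-→d16:-→d17:-→d18:-→d19:H0 -> H0
  lookup 61.194.0.39: bits 0011110111000010000 walk d0:H0→d1:-→d2:-→d3:-→d4:-→d5:-→d6:-→d7:-→d8:-→d9:-→d10:-→d11:-→d12:-→d13:-→d14:-→d15:-→d16:-→d17:-→d18:-→d19:H0 -> H0
  add 219.0.0.0/8 -> H1 at depth 8
  lookup 61.194.0.25: bits 0011110111000010000 walk d0:H0→d1:-→d2:-→d3:-→d4:-→d5:-→d6:-→d7:-→d8:-→d9:-→d10:-→d11:-→d12:-→d13:-→d14:-→d15:-→d16:-→d17:-→d18:-→d19:H0 -> H0
  add 61.194.22.0/24 -> H1 at depth 24
  add 0.0.0.0/0 -> H0 at depth 0
  lookup 61.194.22.11: bits 001111011100001000010110 walk d0:H0→d1:-→d2:-→d3:-→d4:-→d5:-→d6:-→d7:-→d8:-→d9:-→d10:-→d11:-→d12:-→d13:-→d14:-→d15:-→d16:-→d17:-→d18:-→d19:H0→d20:-→d21:-→d22:-→d23:-→d24:H1 -> H1
  lookup 219.12.236.114: bits 11011011 walk d0:H0→d1:-→d2:-→d3:-→d4:-→d5:-→d6:-→d7:-→d8:H1 -> H1
  lookup 219.29.40.212: bits 11011011 walk d0:H0→d1:-→d2:-→d3:-→d4:-→d5:-→d6:-→d7:-→d8:H1 -> H1
  lookup 61.194.16.173: bits 001111011100001000010 walk d0:H0→d1:-→d2:-→d3:-→d4:-→d5:-→d6:-→d7:-→d8:-→d9:-→d10:-→d11:-→d12:-→d13:-→d14:-→d15:-→d16:-→d17:-→d18:-→d19:H0→d20:-→d21:- -> H0
  lookup 61.194.0.172: bits 0011110111000010000 walk d0:H0→d1:-→d2:-→d3:-→d4:-→d5:-→d6:-→d7:-→d8:-→d9:-→d10:-→d11:-→d12:-→d13:-→d14:-→d15:-→d16:-→d17:-→d18:-→d19:H0 -> H0
  add 211.47.71.64/26 -> H1 at depth 26
  add 219.209.16.0/20 -> H1 at depth 20
  add 0.0.0.0/0 -> H1 at depth 0
  add 60.0.0.0/6 -> H2 at depth 6
  lookup 211.47.71.68: bits 11010011001011110100011101 walk d0:H1→d1:-→d2:-→d3:-→d4:-→d5:-→d6:-→d7:-→d8:-→d9:-→d10:-→d11:-→d12:-→d13:-→d14:-→d15:-→d16:-→d17:-→d18:-→d19:-→d20:-→d21:-→d22:-→d23:-→d24:-→d25:-→d26:H1 -> H1
  lookup 60.3.23.253: bits 0011110 walk d0:H1→d1:-→d2:-→d3:-→d4:-→d5:-→d6:H2→d7:- -> H2
  lookup 211.47.71.81: bits 11010011001011110100011101 walk d0:H1→d1:-→d2:-→d3:-→d4:-→d5:-→d6:-→d7:-→d8:-→d9:-→d10:-→d11:-→d12:-→d13:-→d14:-→d15:-→d16:-→d17:-→d18:-→d19:-→d20:-→d21:-→d22:-→d23:-→d24:-→d25:-→d26:H1 -> H1

== LOOKUPS ==
["no-route","H0","H0","H0","H0","H0","H0","H0","H1","H1","H1","H0","H0","H1","H2","H1"]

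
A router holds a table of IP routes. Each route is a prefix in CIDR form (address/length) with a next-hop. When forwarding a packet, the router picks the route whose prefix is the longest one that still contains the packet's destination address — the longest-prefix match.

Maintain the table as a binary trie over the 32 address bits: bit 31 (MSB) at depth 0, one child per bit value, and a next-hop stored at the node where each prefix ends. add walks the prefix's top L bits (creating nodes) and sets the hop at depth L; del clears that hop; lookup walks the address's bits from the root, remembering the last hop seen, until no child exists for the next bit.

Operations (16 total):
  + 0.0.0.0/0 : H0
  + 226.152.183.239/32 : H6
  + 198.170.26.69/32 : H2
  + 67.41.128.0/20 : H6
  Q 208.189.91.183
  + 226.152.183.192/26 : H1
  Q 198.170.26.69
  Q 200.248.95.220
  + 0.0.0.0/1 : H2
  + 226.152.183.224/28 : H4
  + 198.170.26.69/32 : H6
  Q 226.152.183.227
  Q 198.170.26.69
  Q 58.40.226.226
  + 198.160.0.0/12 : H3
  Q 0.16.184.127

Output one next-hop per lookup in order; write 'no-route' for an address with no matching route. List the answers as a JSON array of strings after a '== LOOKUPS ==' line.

Apply in order:
  add 0.0.0.0/0 -> H0 at depth 0
  add 226.152.183.239/32 -> H6 at depth 32
  add 198.170.26.69/32 -> H2 at depth 32
  add 67.41.128.0/20 -> H6 at depth 20
  ? 208.189.91.183  path d0:H0→d1:-→d2:-→d3:-  best=H0
  add 226.152.183.192/26 -> H1 at depth 26
  ? 198.170.26.69  path d0:H0→d1:-→d2:-→d3:-→d4:-→d5:-→d6:-→d7:-→d8:-→d9:-→d10:-→d11:-→d12:-→d13:-→d14:-→d15:-→d16:-→d17:-→d18:-→d19:-→d20:-→d21:-→d22:-→d23:-→d24:-→d25:-→d26:-→d27:-→d28:-→d29:-→d30:-→d31:-→d32:H2  best=H2
  ? 200.248.95.220  path d0:H0→d1:-→d2:-→d3:-→d4:-  best=H0
  add 0.0.0.0/1 -> H2 at depth 1
  add 226.152.183.224/28 -> H4 at depth 28
  add 198.170.26.69/32 -> H6 at depth 32
  ? 226.152.183.227  path d0:H0→d1:-→d2:-→d3:-→d4:-→d5:-→d6:-→d7:-→d8:-→d9:-→d10:-→d11:-→d12:-→d13:-→d14:-→d15:-→d16:-→d17:-→d18:-→d19:-→d20:-→d21:-→d22:-→d23:-→d24:-→d25:-→d26:H1→d27:-→d28:H4  best=H4
  ? 198.170.26.69  path d0:H0→d1:-→d2:-→d3:-→d4:-→d5:-→d6:-→d7:-→d8:-→d9:-→d10:-→d11:-→d12:-→d13:-→d14:-→d15:-→d16:-→d17:-→d18:-→d19:-→d20:-→d21:-→d22:-→d23:-→d24:-→d25:-→d26:-→d27:-→d28:-→d29:-→d30:-→d31:-→d32:H6  best=H6
  ? 58.40.226.226  path d0:H0→d1:H2  best=H2
  add 198.160.0.0/12 -> H3 at depth 12
  ? 0.16.184.127  path d0:H0→d1:H2  best=H2

== LOOKUPS ==
["H0","H2","H0","H4","H6","H2","H2"]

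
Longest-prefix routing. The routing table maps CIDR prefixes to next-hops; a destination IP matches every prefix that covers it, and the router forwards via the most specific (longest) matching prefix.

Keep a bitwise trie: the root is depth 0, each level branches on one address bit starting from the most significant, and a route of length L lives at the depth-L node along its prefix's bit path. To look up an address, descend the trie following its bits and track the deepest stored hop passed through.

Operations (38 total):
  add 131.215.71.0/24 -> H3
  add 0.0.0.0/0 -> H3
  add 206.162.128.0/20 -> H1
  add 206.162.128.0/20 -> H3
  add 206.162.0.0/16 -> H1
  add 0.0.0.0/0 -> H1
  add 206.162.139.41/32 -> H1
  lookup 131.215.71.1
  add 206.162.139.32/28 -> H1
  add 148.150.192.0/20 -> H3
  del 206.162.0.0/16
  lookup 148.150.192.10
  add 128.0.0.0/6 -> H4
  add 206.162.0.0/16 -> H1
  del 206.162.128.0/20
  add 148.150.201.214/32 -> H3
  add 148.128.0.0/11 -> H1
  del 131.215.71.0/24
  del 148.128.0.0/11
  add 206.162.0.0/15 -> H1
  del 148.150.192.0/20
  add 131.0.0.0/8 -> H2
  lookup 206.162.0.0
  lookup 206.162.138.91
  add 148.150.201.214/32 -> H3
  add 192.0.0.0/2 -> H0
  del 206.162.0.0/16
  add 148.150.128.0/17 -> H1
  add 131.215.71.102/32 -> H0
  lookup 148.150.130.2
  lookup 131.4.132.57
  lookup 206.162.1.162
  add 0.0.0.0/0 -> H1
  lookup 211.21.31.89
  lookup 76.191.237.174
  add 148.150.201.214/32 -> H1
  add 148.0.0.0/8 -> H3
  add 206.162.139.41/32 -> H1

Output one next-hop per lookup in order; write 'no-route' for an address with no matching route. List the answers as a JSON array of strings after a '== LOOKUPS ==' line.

Process each operation:
  add 131.215.71.0/24 -> H3 at depth 24
  add 0.0.0.0/0 -> H3 at depth 0
  add 206.162.128.0/20 -> H1 at depth 20
  add 206.162.128.0/20 -> H3 at depth 20
  add 206.162.0.0/16 -> H1 at depth 16
  add 0.0.0.0/0 -> H1 at depth 0
  add 206.162.139.41/32 -> H1 at depth 32
  lookup 131.215.71.1: bits 100000111101011101000111 walk d0:H1→d1:-→d2:-→d3:-→d4:-→d5:-→d6:-→d7:-→d8:-→d9:-→d10:-→d11:-→d12:-→d13:-→d14:-→d15:-→d16:-→d17:-→d18:-→d19:-→d20:-→d21:-→d22:-→d23:-→d24:H3 -> H3
  add 206.162.139.32/28 -> H1 at depth 28
  add 148.150.192.0/20 -> H3 at depth 20
  - 206.162.0.0/16 clear@16
  lookup 148.150.192.10: bits 10010100100101101100 walk d0:H1→d1:-→d2:-→d3:-→d4:-→d5:-→d6:-→d7:-→d8:-→d9:-→d10:-→d11:-→d12:-→d13:-→d14:-→d15:-→d16:-→d17:-→d18:-→d19:-→d20:H3 -> H3
  add 128.0.0.0/6 -> H4 at depth 6
  add 206.162.0.0/16 -> H1 at depth 16
  - 206.162.128.0/20 clear@20
  add 148.150.201.214/32 -> H3 at depth 32
  add 148.128.0.0/11 -> H1 at depth 11
  - 131.215.71.0/24 clear@24
  - 148.128.0.0/11 clear@11
  add 206.162.0.0/15 -> H1 at depth 15
  - 148.150.192.0/20 clear@20
  add 131.0.0.0/8 -> H2 at depth 8
  lookup 206.162.0.0: bits 1100111010100010 walk d0:H1→d1:-→d2:-→d3:-→d4:-→d5:-→d6:-→d7:-→d8:-→d9:-→d10:-→d11:-→d12:-→d13:-→d14:-→d15:H1→d16:H1 -> H1
  lookup 206.162.138.91: bits 11001110101000101000101 walk d0:H1→d1:-→d2:-→d3:-→d4:-→d5:-→d6:-→d7:-→d8:-→d9:-→d10:-→d11:-→d12:-→d13:-→d14:-→d15:H1→d16:H1→d17:-→d18:-→d19:-→d20:-→d21:-→d22:-→d23:- -> H1
  add 148.150.201.214/32 -> H3 at depth 32
  add 192.0.0.0/2 -> H0 at depth 2
  - 206.162.0.0/16 clear@16
  add 148.150.128.0/17 -> H1 at depth 17
  add 131.215.71.102/32 -> H0 at depth 32
  lookup 148.150.130.2: bits 10010100100101101 walk d0:H1→d1:-→d2:-→d3:-→d4:-→d5:-→d6:-→d7:-→d8:-→d9:-→d10:-→d11:-→d12:-→d13:-→d14:-→d15:-→d16:-→d17:H1 -> H1
  lookup 131.4.132.57: bits 10000011 walk d0:H1→d1:-→d2:-→d3:-→d4:-→d5:-→d6:H4→d7:-→d8:H2 -> H2
  lookup 206.162.1.162: bits 1100111010100010 walk d0:H1→d1:-→d2:H0→d3:-→d4:-→d5:-→d6:-→d7:-→d8:-→d9:-→d10:-→d11:-→d12:-→d13:-→d14:-→d15:H1→d16:- -> H1
  add 0.0.0.0/0 -> H1 at depth 0
  lookup 211.21.31.89: bits 110 walk d0:H1→d1:-→d2:H0→d3:- -> H0
  lookup 76.191.237.174: bits ε walk d0:H1 -> H1
  add 148.150.201.214/32 -> H1 at depth 32
  add 148.0.0.0/8 -> H3 at depth 8
  add 206.162.139.41/32 -> H1 at depth 32

== LOOKUPS ==
["H3","H3","H1","H1","H1","H2","H1","H0","H1"]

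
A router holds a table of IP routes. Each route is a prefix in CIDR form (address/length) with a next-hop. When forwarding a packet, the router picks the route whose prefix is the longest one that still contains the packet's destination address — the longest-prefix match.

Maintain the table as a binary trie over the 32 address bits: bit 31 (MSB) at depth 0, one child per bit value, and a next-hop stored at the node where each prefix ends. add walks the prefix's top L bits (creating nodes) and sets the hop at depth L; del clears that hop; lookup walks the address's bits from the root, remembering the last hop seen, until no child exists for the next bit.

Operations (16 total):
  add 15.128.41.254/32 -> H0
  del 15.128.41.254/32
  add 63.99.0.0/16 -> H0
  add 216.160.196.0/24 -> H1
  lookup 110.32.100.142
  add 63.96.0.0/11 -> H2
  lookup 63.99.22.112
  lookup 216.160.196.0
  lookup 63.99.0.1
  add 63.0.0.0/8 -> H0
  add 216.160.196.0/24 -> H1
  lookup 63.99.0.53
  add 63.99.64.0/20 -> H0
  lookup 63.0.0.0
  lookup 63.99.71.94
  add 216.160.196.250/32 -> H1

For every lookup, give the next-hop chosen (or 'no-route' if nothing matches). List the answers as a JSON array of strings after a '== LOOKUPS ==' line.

Process each operation:
  + 15.128.41.254/32 (H0) depth=32
  - 15.128.41.254/32 clear@32
  + 63.99.0.0/16 (H0) depth=16
  + 216.160.196.0/24 (H1) depth=24
  ? 110.32.100.142  path d0:-→d1:-  best=no-route
  + 63.96.0.0/11 (H2) depth=11
  ? 63.99.22.112  path d0:-→d1:-→d2:-→d3:-→d4:-→d5:-→d6:-→d7:-→d8:-→d9:-→d10:-→d11:H2→d12:-→d13:-→d14:-→d15:-→d16:H0  best=H0
  ? 216.160.196.0  path d0:-→d1:-→d2:-→d3:-→d4:-→d5:-→d6:-→d7:-→d8:-→d9:-→d10:-→d11:-→d12:-→d13:-→d14:-→d15:-→d16:-→d17:-→d18:-→d19:-→d20:-→d21:-→d22:-→d23:-→d24:H1  best=H1
  ? 63.99.0.1  path d0:-→d1:-→d2:-→d3:-→d4:-→d5:-→d6:-→d7:-→d8:-→d9:-→d10:-→d11:H2→d12:-→d13:-→d14:-→d15:-→d16:H0  best=H0
  + 63.0.0.0/8 (H0) depth=8
  + 216.160.196.0/24 (H1) depth=24
  ? 63.99.0.53  path d0:-→d1:-→d2:-→d3:-→d4:-→d5:-→d6:-→d7:-→d8:H0→d9:-→d10:-→d11:H2→d12:-→d13:-→d14:-→d15:-→d16:H0  best=H0
  + 63.99.64.0/20 (H0) depth=20
  ? 63.0.0.0  path d0:-→d1:-→d2:-→d3:-→d4:-→d5:-→d6:-→d7:-→d8:H0→d9:-  best=H0
  ? 63.99.71.94  path d0:-→d1:-→d2:-→d3:-→d4:-→d5:-→d6:-→d7:-→d8:H0→d9:-→d10:-→d11:H2→d12:-→d13:-→d14:-→d15:-→d16:H0→d17:-→d18:-→d19:-→d20:H0  best=H0
  + 216.160.196.250/32 (H1) depth=32

== LOOKUPS ==
["no-route","H0","H1","H0","H0","H0","H0"]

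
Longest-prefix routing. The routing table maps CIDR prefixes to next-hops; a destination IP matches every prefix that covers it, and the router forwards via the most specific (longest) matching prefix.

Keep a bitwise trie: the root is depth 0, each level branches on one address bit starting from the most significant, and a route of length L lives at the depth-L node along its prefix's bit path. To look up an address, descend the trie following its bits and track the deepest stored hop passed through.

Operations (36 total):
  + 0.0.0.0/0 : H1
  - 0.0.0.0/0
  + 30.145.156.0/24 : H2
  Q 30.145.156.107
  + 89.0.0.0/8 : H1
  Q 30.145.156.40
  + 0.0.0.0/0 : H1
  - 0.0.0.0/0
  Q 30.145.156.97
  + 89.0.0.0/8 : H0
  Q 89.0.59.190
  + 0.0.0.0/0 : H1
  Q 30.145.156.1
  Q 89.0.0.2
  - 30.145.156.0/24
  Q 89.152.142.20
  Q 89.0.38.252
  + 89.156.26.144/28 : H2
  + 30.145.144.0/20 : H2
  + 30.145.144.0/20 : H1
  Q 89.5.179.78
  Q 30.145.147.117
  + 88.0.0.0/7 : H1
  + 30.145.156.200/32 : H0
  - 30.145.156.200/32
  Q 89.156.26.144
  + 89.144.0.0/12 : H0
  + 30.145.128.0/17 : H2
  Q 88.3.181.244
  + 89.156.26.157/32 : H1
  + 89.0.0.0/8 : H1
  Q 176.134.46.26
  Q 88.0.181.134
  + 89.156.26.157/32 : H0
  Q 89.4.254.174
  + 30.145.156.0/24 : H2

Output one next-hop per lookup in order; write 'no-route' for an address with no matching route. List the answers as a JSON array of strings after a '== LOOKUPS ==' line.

Apply in order:
  + 0.0.0.0/0 (H1) depth=0
  del 0.0.0.0/0 (clear depth 0)
  + 30.145.156.0/24 (H2) depth=24
  Q 30.145.156.107: descend 000111101001000110011100 ; hops seen [H2] ; pick H2
  + 89.0.0.0/8 (H1) depth=8
  Q 30.145.156.40: descend 000111101001000110011100 ; hops seen [H2] ; pick H2
  + 0.0.0.0/0 (H1) depth=0
  del 0.0.0.0/0 (clear depth 0)
  Q 30.145.156.97: descend 000111101001000110011100 ; hops seen [H2] ; pick H2
  + 89.0.0.0/8 (H0) depth=8
  Q 89.0.59.190: descend 01011001 ; hops seen [H0] ; pick H0
  + 0.0.0.0/0 (H1) depth=0
  Q 30.145.156.1: descend 000111101001000110011100 ; hops seen [H1,H2] ; pick H2
  Q 89.0.0.2: descend 01011001 ; hops seen [H1,H0] ; pick H0
  del 30.145.156.0/24 (clear depth 24)
  Q 89.152.142.20: descend 01011001 ; hops seen [H1,H0] ; pick H0
  Q 89.0.38.252: descend 01011001 ; hops seen [H1,H0] ; pick H0
  + 89.156.26.144/28 (H2) depth=28
  + 30.145.144.0/20 (H2) depth=20
  + 30.145.144.0/20 (H1) depth=20
  Q 89.5.179.78: descend 01011001 ; hops seen [H1,H0] ; pick H0
  Q 30.145.147.117: descend 00011110100100011001 ; hops seen [H1,H1] ; pick H1
  + 88.0.0.0/7 (H1) depth=7
  + 30.145.156.200/32 (H0) depth=32
  del 30.145.156.200/32 (clear depth 32)
  Q 89.156.26.144: descend 0101100110011100000110101001 ; hops seen [H1,H1,H0,H2] ; pick H2
  + 89.144.0.0/12 (H0) depth=12
  + 30.145.128.0/17 (H2) depth=17
  Q 88.3.181.244: descend 0101100 ; hops seen [H1,H1] ; pick H1
  + 89.156.26.157/32 (H1) depth=32
  + 89.0.0.0/8 (H1) depth=8
  Q 176.134.46.26: descend ε ; hops seen [H1] ; pick H1
  Q 88.0.181.134: descend 0101100 ; hops seen [H1,H1] ; pick H1
  + 89.156.26.157/32 (H0) depth=32
  Q 89.4.254.174: descend 01011001 ; hops seen [H1,H1,H1] ; pick H1
  + 30.145.156.0/24 (H2) depth=24

== LOOKUPS ==
["H2","H2","H2","H0","H2","H0","H0","H0","H0","H1","H2","H1","H1","H1","H1"]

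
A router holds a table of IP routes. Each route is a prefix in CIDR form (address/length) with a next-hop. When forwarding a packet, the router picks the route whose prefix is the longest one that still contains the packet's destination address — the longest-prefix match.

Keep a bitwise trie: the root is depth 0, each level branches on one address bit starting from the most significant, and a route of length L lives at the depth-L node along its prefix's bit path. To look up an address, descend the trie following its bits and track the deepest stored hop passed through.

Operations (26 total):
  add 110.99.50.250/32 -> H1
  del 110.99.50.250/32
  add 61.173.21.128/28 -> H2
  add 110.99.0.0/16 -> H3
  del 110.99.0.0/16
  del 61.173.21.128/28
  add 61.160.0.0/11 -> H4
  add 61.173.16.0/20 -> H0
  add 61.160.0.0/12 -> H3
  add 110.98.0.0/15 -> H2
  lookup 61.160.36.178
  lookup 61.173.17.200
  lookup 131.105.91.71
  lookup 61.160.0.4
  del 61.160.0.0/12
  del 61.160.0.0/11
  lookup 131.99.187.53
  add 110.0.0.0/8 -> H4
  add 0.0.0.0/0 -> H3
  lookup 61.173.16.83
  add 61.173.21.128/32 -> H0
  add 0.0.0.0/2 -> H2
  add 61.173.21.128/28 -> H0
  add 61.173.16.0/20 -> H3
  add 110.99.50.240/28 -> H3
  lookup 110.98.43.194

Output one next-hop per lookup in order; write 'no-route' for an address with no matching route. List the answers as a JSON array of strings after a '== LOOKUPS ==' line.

Apply in order:
  add 110.99.50.250/32 -> H1 at depth 32
  - 110.99.50.250/32 clear@32
  add 61.173.21.128/28 -> H2 at depth 28
  add 110.99.0.0/16 -> H3 at depth 16
  - 110.99.0.0/16 clear@16
  - 61.173.21.128/28 clear@28
  add 61.160.0.0/11 -> H4 at depth 11
  add 61.173.16.0/20 -> H0 at depth 20
  add 61.160.0.0/12 -> H3 at depth 12
  add 110.98.0.0/15 -> H2 at depth 15
  Q 61.160.36.178: descend 001111011010 ; hops seen [H4,H3] ; pick H3
  Q 61.173.17.200: descend 001111011010110100010 ; hops seen [H4,H3,H0] ; pick H0
  Q 131.105.91.71: descend ε ; hops seen [∅] ; pick no-route
  Q 61.160.0.4: descend 001111011010 ; hops seen [H4,H3] ; pick H3
  - 61.160.0.0/12 clear@12
  - 61.160.0.0/11 clear@11
  Q 131.99.187.53: descend ε ; hops seen [∅] ; pick no-route
  add 110.0.0.0/8 -> H4 at depth 8
  add 0.0.0.0/0 -> H3 at depth 0
  Q 61.173.16.83: descend 001111011010110100010 ; hops seen [H3,H0] ; pick H0
  add 61.173.21.128/32 -> H0 at depth 32
  add 0.0.0.0/2 -> H2 at depth 2
  add 61.173.21.128/28 -> H0 at depth 28
  add 61.173.16.0/20 -> H3 at depth 20
  add 110.99.50.240/28 -> H3 at depth 28
  Q 110.98.43.194: descend 011011100110001 ; hops seen [H3,H4,H2] ; pick H2

== LOOKUPS ==
["H3","H0","no-route","H3","no-route","H0","H2"]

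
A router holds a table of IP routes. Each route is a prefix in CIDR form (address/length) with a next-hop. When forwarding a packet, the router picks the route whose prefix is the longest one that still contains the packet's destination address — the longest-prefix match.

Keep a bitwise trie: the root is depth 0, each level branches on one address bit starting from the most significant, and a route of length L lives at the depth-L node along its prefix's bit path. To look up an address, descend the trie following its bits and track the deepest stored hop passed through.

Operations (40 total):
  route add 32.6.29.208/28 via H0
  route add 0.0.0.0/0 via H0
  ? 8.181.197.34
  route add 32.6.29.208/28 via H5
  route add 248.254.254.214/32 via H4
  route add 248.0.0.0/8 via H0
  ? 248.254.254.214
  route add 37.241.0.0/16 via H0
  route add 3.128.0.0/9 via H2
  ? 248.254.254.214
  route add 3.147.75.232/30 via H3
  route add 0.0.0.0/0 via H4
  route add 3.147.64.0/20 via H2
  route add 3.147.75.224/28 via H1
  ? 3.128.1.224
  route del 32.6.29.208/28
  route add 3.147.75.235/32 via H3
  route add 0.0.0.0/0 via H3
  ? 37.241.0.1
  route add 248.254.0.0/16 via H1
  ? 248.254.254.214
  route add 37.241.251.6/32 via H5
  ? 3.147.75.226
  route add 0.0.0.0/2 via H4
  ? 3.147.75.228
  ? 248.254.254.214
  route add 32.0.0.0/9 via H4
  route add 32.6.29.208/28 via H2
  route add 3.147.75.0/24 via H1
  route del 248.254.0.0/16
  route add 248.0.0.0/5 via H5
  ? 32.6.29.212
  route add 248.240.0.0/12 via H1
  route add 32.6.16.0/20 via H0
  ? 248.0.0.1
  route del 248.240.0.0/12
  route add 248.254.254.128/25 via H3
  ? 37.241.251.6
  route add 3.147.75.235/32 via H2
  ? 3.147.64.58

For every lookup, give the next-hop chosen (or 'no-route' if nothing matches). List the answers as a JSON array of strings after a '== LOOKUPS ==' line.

Apply in order:
  add 32.6.29.208/28 -> H0 at depth 28
  add 0.0.0.0/0 -> H0 at depth 0
  ? 8.181.197.34  path d0:H0→d1:-→d2:-  best=H0
  add 32.6.29.208/28 -> H5 at depth 28
  add 248.254.254.214/32 -> H4 at depth 32
  add 248.0.0.0/8 -> H0 at depth 8
  ? 248.254.254.214  path d0:H0→d1:-→d2:-→d3:-→d4:-→d5:-→d6:-→d7:-→d8:H0→d9:-→d10:-→d11:-→d12:-→d13:-→d14:-→d15:-→d16:-→d17:-→d18:-→d19:-→d20:-→d21:-→d22:-→d23:-→d24:-→d25:-→d26:-→d27:-→d28:-→d29:-→d30:-→d31:-→d32:H4  best=H4
  add 37.241.0.0/16 -> H0 at depth 16
  add 3.128.0.0/9 -> H2 at depth 9
  ? 248.254.254.214  path d0:H0→d1:-→d2:-→d3:-→d4:-→d5:-→d6:-→d7:-→d8:H0→d9:-→d10:-→d11:-→d12:-→d13:-→d14:-→d15:-→d16:-→d17:-→d18:-→d19:-→d20:-→d21:-→d22:-→d23:-→d24:-→d25:-→d26:-→d27:-→d28:-→d29:-→d30:-→d31:-→d32:H4  best=H4
  add 3.147.75.232/30 -> H3 at depth 30
  add 0.0.0.0/0 -> H4 at depth 0
  add 3.147.64.0/20 -> H2 at depth 20
  add 3.147.75.224/28 -> H1 at depth 28
  ? 3.128.1.224  path d0:H4→d1:-→d2:-→d3:-→d4:-→d5:-→d6:-→d7:-→d8:-→d9:H2→d10:-→d11:-  best=H2
  del 32.6.29.208/28 (clear depth 28)
  add 3.147.75.235/32 -> H3 at depth 32
  add 0.0.0.0/0 -> H3 at depth 0
  ? 37.241.0.1  path d0:H3→d1:-→d2:-→d3:-→d4:-→d5:-→d6:-→d7:-→d8:-→d9:-→d10:-→d11:-→d12:-→d13:-→d14:-→d15:-→d16:H0  best=H0
  add 248.254.0.0/16 -> H1 at depth 16
  ? 248.254.254.214  path d0:H3→d1:-→d2:-→d3:-→d4:-→d5:-→d6:-→d7:-→d8:H0→d9:-→d10:-→d11:-→d12:-→d13:-→d14:-→d15:-→d16:H1→d17:-→d18:-→d19:-→d20:-→d21:-→d22:-→d23:-→d24:-→d25:-→d26:-→d27:-→d28:-→d29:-→d30:-→d31:-→d32:H4  best=H4
  add 37.241.251.6/32 -> H5 at depth 32
  ? 3.147.75.226  path d0:H3→d1:-→d2:-→d3:-→d4:-→d5:-→d6:-→d7:-→d8:-→d9:H2→d10:-→d11:-→d12:-→d13:-→d14:-→d15:-→d16:-→d17:-→d18:-→d19:-→d20:H2→d21:-→d22:-→d23:-→d24:-→d25:-→d26:-→d27:-→d28:H1  best=H1
  add 0.0.0.0/2 -> H4 at depth 2
  ? 3.147.75.228  path d0:H3→d1:-→d2:H4→d3:-→d4:-→d5:-→d6:-→d7:-→d8:-→d9:H2→d10:-→d11:-→d12:-→d13:-→d14:-→d15:-→d16:-→d17:-→d18:-→d19:-→d20:H2→d21:-→d22:-→d23:-→d24:-→d25:-→d26:-→d27:-→d28:H1  best=H1
  ? 248.254.254.214  path d0:H3→d1:-→d2:-→d3:-→d4:-→d5:-→d6:-→d7:-→d8:H0→d9:-→d10:-→d11:-→d12:-→d13:-→d14:-→d15:-→d16:H1→d17:-→d18:-→d19:-→d20:-→d21:-→d22:-→d23:-→d24:-→d25:-→d26:-→d27:-→d28:-→d29:-→d30:-→d31:-→d32:H4  best=H4
  add 32.0.0.0/9 -> H4 at depth 9
  add 32.6.29.208/28 -> H2 at depth 28
  add 3.147.75.0/24 -> H1 at depth 24
  del 248.254.0.0/16 (clear depth 16)
  add 248.0.0.0/5 -> H5 at depth 5
  ? 32.6.29.212  path d0:H3→d1:-→d2:H4→d3:-→d4:-→d5:-→d6:-→d7:-→d8:-→d9:H4→d10:-→d11:-→d12:-→d13:-→d14:-→d15:-→d16:-→d17:-→d18:-→d19:-→d20:-→d21:-→d22:-→d23:-→d24:-→d25:-→d26:-→d27:-→d28:H2  best=H2
  add 248.240.0.0/12 -> H1 at depth 12
  add 32.6.16.0/20 -> H0 at depth 20
  ? 248.0.0.1  path d0:H3→d1:-→d2:-→d3:-→d4:-→d5:H5→d6:-→d7:-→d8:H0  best=H0
  del 248.240.0.0/12 (clear depth 12)
  add 248.254.254.128/25 -> H3 at depth 25
  ? 37.241.251.6  path d0:H3→d1:-→d2:H4→d3:-→d4:-→d5:-→d6:-→d7:-→d8:-→d9:-→d10:-→d11:-→d12:-→d13:-→d14:-→d15:-→d16:H0→d17:-→d18:-→d19:-→d20:-→d21:-→d22:-→d23:-→d24:-→d25:-→d26:-→d27:-→d28:-→d29:-→d30:-→d31:-→d32:H5  best=H5
  add 3.147.75.235/32 -> H2 at depth 32
  ? 3.147.64.58  path d0:H3→d1:-→d2:H4→d3:-→d4:-→d5:-→d6:-→d7:-→d8:-→d9:H2→d10:-→d11:-→d12:-→d13:-→d14:-→d15:-→d16:-→d17:-→d18:-→d19:-→d20:H2  best=H2

== LOOKUPS ==
["H0","H4","H4","H2","H0","H4","H1","H1","H4","H2","H0","H5","H2"]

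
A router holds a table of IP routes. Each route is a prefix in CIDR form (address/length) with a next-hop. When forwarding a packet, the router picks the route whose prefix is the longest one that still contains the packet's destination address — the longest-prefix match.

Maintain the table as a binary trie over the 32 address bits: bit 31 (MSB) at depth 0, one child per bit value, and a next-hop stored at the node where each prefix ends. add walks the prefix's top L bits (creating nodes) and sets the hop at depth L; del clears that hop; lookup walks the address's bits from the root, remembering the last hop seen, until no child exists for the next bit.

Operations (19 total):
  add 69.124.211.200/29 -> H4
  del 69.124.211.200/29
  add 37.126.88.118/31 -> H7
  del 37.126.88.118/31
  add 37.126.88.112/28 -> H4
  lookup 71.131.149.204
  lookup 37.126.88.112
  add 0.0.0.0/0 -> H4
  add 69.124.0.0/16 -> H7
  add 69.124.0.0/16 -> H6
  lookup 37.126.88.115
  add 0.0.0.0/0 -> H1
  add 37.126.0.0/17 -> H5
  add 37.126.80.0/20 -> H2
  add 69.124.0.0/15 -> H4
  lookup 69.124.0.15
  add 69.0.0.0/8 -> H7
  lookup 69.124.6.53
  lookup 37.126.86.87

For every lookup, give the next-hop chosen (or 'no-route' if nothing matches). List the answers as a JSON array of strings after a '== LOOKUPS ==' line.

Apply in order:
  + 69.124.211.200/29 (H4) depth=29
  del 69.124.211.200/29 (clear depth 29)
  + 37.126.88.118/31 (H7) depth=31
  del 37.126.88.118/31 (clear depth 31)
  + 37.126.88.112/28 (H4) depth=28
  ? 71.131.149.204  path d0:-→d1:-→d2:-→d3:-→d4:-→d5:-→d6:-  best=no-route
  ? 37.126.88.112  path d0:-→d1:-→d2:-→d3:-→d4:-→d5:-→d6:-→d7:-→d8:-→d9:-→d10:-→d11:-→d12:-→d13:-→d14:-→d15:-→d16:-→d17:-→d18:-→d19:-→d20:-→d21:-→d22:-→d23:-→d24:-→d25:-→d26:-→d27:-→d28:H4→d29:-  best=H4
  + 0.0.0.0/0 (H4) depth=0
  + 69.124.0.0/16 (H7) depth=16
  + 69.124.0.0/16 (H6) depth=16
  ? 37.126.88.115  path d0:H4→d1:-→d2:-→d3:-→d4:-→d5:-→d6:-→d7:-→d8:-→d9:-→d10:-→d11:-→d12:-→d13:-→d14:-→d15:-→d16:-→d17:-→d18:-→d19:-→d20:-→d21:-→d22:-→d23:-→d24:-→d25:-→d26:-→d27:-→d28:H4→d29:-  best=H4
  + 0.0.0.0/0 (H1) depth=0
  + 37.126.0.0/17 (H5) depth=17
  + 37.126.80.0/20 (H2) depth=20
  + 69.124.0.0/15 (H4) depth=15
  ? 69.124.0.15  path d0:H1→d1:-→d2:-→d3:-→d4:-→d5:-→d6:-→d7:-→d8:-→d9:-→d10:-→d11:-→d12:-→d13:-→d14:-→d15:H4→d16:H6  best=H6
  + 69.0.0.0/8 (H7) depth=8
  ? 69.124.6.53  path d0:H1→d1:-→d2:-→d3:-→d4:-→d5:-→d6:-→d7:-→d8:H7→d9:-→d10:-→d11:-→d12:-→d13:-→d14:-→d15:H4→d16:H6  best=H6
  ? 37.126.86.87  path d0:H1→d1:-→d2:-→d3:-→d4:-→d5:-→d6:-→d7:-→d8:-→d9:-→d10:-→d11:-→d12:-→d13:-→d14:-→d15:-→d16:-→d17:H5→d18:-→d19:-→d20:H2  best=H2

== LOOKUPS ==
["no-route","H4","H4","H6","H6","H2"]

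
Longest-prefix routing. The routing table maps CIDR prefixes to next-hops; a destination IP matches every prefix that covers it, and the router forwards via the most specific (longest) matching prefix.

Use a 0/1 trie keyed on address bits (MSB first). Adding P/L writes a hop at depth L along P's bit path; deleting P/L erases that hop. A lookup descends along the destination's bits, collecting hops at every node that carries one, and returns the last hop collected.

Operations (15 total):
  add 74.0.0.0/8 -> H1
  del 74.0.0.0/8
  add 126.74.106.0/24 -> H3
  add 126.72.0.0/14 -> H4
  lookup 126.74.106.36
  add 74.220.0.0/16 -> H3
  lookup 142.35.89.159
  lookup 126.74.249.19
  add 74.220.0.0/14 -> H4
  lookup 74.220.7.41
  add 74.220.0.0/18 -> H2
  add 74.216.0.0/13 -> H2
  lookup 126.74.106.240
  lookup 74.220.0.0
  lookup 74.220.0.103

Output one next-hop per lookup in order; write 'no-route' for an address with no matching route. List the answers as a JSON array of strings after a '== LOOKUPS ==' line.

Trace:
  add 74.0.0.0/8 -> H1 at depth 8
  - 74.0.0.0/8 clear@8
  add 126.74.106.0/24 -> H3 at depth 24
  add 126.72.0.0/14 -> H4 at depth 14
  lookup 126.74.106.36: bits 011111100100101001101010 walk d0:-→d1:-→d2:-→d3:-→d4:-→d5:-→d6:-→d7:-→d8:-→d9:-→d10:-→d11:-→d12:-→d13:-→d14:H4→d15:-→d16:-→d17:-→d18:-→d19:-→d20:-→d21:-→d22:-→d23:-→d24:H3 -> H3
  add 74.220.0.0/16 -> H3 at depth 16
  lookup 142.35.89.159: bits ε walk d0:- -> no-route
  lookup 126.74.249.19: bits 0111111001001010 walk d0:-→d1:-→d2:-→d3:-→d4:-→d5:-→d6:-→d7:-→d8:-→d9:-→d10:-→d11:-→d12:-→d13:-→d14:H4→d15:-→d16:- -> H4
  add 74.220.0.0/14 -> H4 at depth 14
  lookup 74.220.7.41: bits 0100101011011100 walk d0:-→d1:-→d2:-→d3:-→d4:-→d5:-→d6:-→d7:-→d8:-→d9:-→d10:-→d11:-→d12:-→d13:-→d14:H4→d15:-→d16:H3 -> H3
  add 74.220.0.0/18 -> H2 at depth 18
  add 74.216.0.0/13 -> H2 at depth 13
  lookup 126.74.106.240: bits 011111100100101001101010 walk d0:-→d1:-→d2:-→d3:-→d4:-→d5:-→d6:-→d7:-→d8:-→d9:-→d10:-→d11:-→d12:-→d13:-→d14:H4→d15:-→d16:-→d17:-→d18:-→d19:-→d20:-→d21:-→d22:-→d23:-→d24:H3 -> H3
  lookup 74.220.0.0: bits 010010101101110000 walk d0:-→d1:-→d2:-→d3:-→d4:-→d5:-→d6:-→d7:-→d8:-→d9:-→d10:-→d11:-→d12:-→d13:H2→d14:H4→d15:-→d16:H3→d17:-→d18:H2 -> H2
  lookup 74.220.0.103: bits 010010101101110000 walk d0:-→d1:-→d2:-→d3:-→d4:-→d5:-→d6:-→d7:-→d8:-→d9:-→d10:-→d11:-→d12:-→d13:H2→d14:H4→d15:-→d16:H3→d17:-→d18:H2 -> H2

== LOOKUPS ==
["H3","no-route","H4","H3","H3","H2","H2"]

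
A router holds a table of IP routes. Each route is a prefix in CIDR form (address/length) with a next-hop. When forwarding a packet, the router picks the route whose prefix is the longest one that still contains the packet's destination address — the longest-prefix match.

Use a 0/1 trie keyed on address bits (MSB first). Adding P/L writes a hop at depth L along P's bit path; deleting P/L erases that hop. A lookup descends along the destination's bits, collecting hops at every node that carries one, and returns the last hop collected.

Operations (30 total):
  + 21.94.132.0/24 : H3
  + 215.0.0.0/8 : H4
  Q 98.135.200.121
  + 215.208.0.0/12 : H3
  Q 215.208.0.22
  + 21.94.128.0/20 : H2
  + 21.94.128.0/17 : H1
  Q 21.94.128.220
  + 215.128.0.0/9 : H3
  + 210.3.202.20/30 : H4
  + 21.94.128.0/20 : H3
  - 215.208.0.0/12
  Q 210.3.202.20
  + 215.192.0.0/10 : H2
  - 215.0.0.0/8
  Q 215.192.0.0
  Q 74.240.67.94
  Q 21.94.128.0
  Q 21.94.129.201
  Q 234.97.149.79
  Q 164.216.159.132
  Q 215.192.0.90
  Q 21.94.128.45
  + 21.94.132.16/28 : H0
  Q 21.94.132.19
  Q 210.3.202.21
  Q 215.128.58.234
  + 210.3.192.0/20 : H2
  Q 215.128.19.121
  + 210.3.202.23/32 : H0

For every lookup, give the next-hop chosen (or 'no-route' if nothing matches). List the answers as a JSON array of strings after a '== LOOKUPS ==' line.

Apply in order:
  add 21.94.132.0/24 -> H3 at depth 24
  add 215.0.0.0/8 -> H4 at depth 8
  ? 98.135.200.121  path d0:-→d1:-  best=no-route
  add 215.208.0.0/12 -> H3 at depth 12
  ? 215.208.0.22  path d0:-→d1:-→d2:-→d3:-→d4:-→d5:-→d6:-→d7:-→d8:H4→d9:-→d10:-→d11:-→d12:H3  best=H3
  add 21.94.128.0/20 -> H2 at depth 20
  add 21.94.128.0/17 -> H1 at depth 17
  ? 21.94.128.220  path d0:-→d1:-→d2:-→d3:-→d4:-→d5:-→d6:-→d7:-→d8:-→d9:-→d10:-→d11:-→d12:-→d13:-→d14:-→d15:-→d16:-→d17:H1→d18:-→d19:-→d20:H2→d21:-  best=H2
  add 215.128.0.0/9 -> H3 at depth 9
  add 210.3.202.20/30 -> H4 at depth 30
  add 21.94.128.0/20 -> H3 at depth 20
  - 215.208.0.0/12 clear@12
  ? 210.3.202.20  path d0:-→d1:-→d2:-→d3:-→d4:-→d5:-→d6:-→d7:-→d8:-→d9:-→d10:-→d11:-→d12:-→d13:-→d14:-→d15:-→d16:-→d17:-→d18:-→d19:-→d20:-→d21:-→d22:-→d23:-→d24:-→d25:-→d26:-→d27:-→d28:-→d29:-→d30:H4  best=H4
  add 215.192.0.0/10 -> H2 at depth 10
  - 215.0.0.0/8 clear@8
  ? 215.192.0.0  path d0:-→d1:-→d2:-→d3:-→d4:-→d5:-→d6:-→d7:-→d8:-→d9:H3→d10:H2→d11:-  best=H2
  ? 74.240.67.94  path d0:-→d1:-  best=no-route
  ? 21.94.128.0  path d0:-→d1:-→d2:-→d3:-→d4:-→d5:-→d6:-→d7:-→d8:-→d9:-→d10:-→d11:-→d12:-→d13:-→d14:-→d15:-→d16:-→d17:H1→d18:-→d19:-→d20:H3→d21:-  best=H3
  ? 21.94.129.201  path d0:-→d1:-→d2:-→d3:-→d4:-→d5:-→d6:-→d7:-→d8:-→d9:-→d10:-→d11:-→d12:-→d13:-→d14:-→d15:-→d16:-→d17:H1→d18:-→d19:-→d20:H3→d21:-  best=H3
  ? 234.97.149.79  path d0:-→d1:-→d2:-  best=no-route
  ? 164.216.159.132  path d0:-→d1:-  best=no-route
  ? 215.192.0.90  path d0:-→d1:-→d2:-→d3:-→d4:-→d5:-→d6:-→d7:-→d8:-→d9:H3→d10:H2→d11:-  best=H2
  ? 21.94.128.45  path d0:-→d1:-→d2:-→d3:-→d4:-→d5:-→d6:-→d7:-→d8:-→d9:-→d10:-→d11:-→d12:-→d13:-→d14:-→d15:-→d16:-→d17:H1→d18:-→d19:-→d20:H3→d21:-  best=H3
  add 21.94.132.16/28 -> H0 at depth 28
  ? 21.94.132.19  path d0:-→d1:-→d2:-→d3:-→d4:-→d5:-→d6:-→d7:-→d8:-→d9:-→d10:-→d11:-→d12:-→d13:-→d14:-→d15:-→d16:-→d17:H1→d18:-→d19:-→d20:H3→d21:-→d22:-→d23:-→d24:H3→d25:-→d26:-→d27:-→d28:H0  best=H0
  ? 210.3.202.21  path d0:-→d1:-→d2:-→d3:-→d4:-→d5:-→d6:-→d7:-→d8:-→d9:-→d10:-→d11:-→d12:-→d13:-→d14:-→d15:-→d16:-→d17:-→d18:-→d19:-→d20:-→d21:-→d22:-→d23:-→d24:-→d25:-→d26:-→d27:-→d28:-→d29:-→d30:H4  best=H4
  ? 215.128.58.234  path d0:-→d1:-→d2:-→d3:-→d4:-→d5:-→d6:-→d7:-→d8:-→d9:H3  best=H3
  add 210.3.192.0/20 -> H2 at depth 20
  ? 215.128.19.121  path d0:-→d1:-→d2:-→d3:-→d4:-→d5:-→d6:-→d7:-→d8:-→d9:H3  best=H3
  add 210.3.202.23/32 -> H0 at depth 32

== LOOKUPS ==
["no-route","H3","H2","H4","H2","no-route","H3","H3","no-route","no-route","H2","H3","H0","H4","H3","H3"]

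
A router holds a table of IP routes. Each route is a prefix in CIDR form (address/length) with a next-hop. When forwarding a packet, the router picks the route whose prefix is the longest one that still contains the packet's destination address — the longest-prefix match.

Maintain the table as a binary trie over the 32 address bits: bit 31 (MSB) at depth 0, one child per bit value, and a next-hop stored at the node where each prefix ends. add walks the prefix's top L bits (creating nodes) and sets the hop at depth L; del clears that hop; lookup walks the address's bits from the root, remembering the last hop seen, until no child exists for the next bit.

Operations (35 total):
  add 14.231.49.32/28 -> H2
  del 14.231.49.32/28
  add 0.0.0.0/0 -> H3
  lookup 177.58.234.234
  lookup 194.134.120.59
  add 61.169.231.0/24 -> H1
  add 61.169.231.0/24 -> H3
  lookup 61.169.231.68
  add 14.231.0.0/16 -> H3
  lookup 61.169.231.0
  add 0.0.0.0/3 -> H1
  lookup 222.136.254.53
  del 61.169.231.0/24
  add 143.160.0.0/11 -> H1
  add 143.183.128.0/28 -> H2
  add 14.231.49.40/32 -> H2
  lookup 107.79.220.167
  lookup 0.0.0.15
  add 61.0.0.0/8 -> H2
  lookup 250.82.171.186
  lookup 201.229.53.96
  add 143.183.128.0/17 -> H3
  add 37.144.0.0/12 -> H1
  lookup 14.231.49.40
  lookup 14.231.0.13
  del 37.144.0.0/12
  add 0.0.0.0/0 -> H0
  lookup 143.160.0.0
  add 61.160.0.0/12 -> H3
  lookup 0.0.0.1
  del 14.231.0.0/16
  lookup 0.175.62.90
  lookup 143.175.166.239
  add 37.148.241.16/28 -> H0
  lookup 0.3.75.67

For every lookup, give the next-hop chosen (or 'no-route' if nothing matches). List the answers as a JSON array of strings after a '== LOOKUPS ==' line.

Process each operation:
  + 14.231.49.32/28 (H2) depth=28
  del 14.231.49.32/28 (clear depth 28)
  + 0.0.0.0/0 (H3) depth=0
  Q 177.58.234.234: descend ε ; hops seen [H3] ; pick H3
  Q 194.134.120.59: descend ε ; hops seen [H3] ; pick H3
  + 61.169.231.0/24 (H1) depth=24
  + 61.169.231.0/24 (H3) depth=24
  Q 61.169.231.68: descend 001111011010100111100111 ; hops seen [H3,H3] ; pick H3
  + 14.231.0.0/16 (H3) depth=16
  Q 61.169.231.0: descend 001111011010100111100111 ; hops seen [H3,H3] ; pick H3
  + 0.0.0.0/3 (H1) depth=3
  Q 222.136.254.53: descend ε ; hops seen [H3] ; pick H3
  del 61.169.231.0/24 (clear depth 24)
  + 143.160.0.0/11 (H1) depth=11
  + 143.183.128.0/28 (H2) depth=28
  + 14.231.49.40/32 (H2) depth=32
  Q 107.79.220.167: descend 0 ; hops seen [H3] ; pick H3
  Q 0.0.0.15: descend 0000 ; hops seen [H3,H1] ; pick H1
  + 61.0.0.0/8 (H2) depth=8
  Q 250.82.171.186: descend 1 ; hops seen [H3] ; pick H3
  Q 201.229.53.96: descend 1 ; hops seen [H3] ; pick H3
  + 143.183.128.0/17 (H3) depth=17
  + 37.144.0.0/12 (H1) depth=12
  Q 14.231.49.40: descend 00001110111001110011000100101000 ; hops seen [H3,H1,H3,H2] ; pick H2
  Q 14.231.0.13: descend 000011101110011100 ; hops seen [H3,H1,H3] ; pick H3
  del 37.144.0.0/12 (clear depth 12)
  + 0.0.0.0/0 (H0) depth=0
  Q 143.160.0.0: descend 10001111101 ; hops seen [H0,H1] ; pick H1
  + 61.160.0.0/12 (H3) depth=12
  Q 0.0.0.1: descend 0000 ; hops seen [H0,H1] ; pick H1
  del 14.231.0.0/16 (clear depth 16)
  Q 0.175.62.90: descend 0000 ; hops seen [H0,H1] ; pick H1
  Q 143.175.166.239: descend 10001111101 ; hops seen [H0,H1] ; pick H1
  + 37.148.241.16/28 (H0) depth=28
  Q 0.3.75.67: descend 0000 ; hops seen [H0,H1] ; pick H1

== LOOKUPS ==
["H3","H3","H3","H3","H3","H3","H1","H3","H3","H2","H3","H1","H1","H1","H1","H1"]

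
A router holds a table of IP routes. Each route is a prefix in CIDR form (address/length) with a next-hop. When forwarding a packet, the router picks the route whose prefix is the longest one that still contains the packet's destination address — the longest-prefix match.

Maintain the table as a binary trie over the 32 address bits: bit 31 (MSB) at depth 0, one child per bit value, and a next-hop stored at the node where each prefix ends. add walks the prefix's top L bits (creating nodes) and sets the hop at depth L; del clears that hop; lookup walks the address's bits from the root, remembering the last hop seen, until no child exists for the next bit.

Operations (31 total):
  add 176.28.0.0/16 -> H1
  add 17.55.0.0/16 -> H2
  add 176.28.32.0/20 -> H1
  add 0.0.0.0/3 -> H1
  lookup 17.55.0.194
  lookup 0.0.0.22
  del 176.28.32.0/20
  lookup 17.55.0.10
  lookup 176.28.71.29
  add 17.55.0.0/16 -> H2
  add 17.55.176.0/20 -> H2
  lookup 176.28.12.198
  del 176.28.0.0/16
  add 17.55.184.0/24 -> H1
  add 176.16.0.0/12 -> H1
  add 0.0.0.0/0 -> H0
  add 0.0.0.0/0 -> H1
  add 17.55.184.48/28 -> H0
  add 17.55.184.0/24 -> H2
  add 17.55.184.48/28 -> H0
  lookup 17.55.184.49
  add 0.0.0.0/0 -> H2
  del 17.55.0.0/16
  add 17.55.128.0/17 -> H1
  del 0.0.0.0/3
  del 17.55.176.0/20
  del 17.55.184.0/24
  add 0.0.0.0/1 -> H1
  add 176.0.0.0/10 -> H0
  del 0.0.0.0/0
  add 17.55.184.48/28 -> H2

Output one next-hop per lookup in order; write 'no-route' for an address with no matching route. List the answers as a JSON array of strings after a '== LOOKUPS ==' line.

Trace:
  add 176.28.0.0/16 -> H1 at depth 16
  add 17.55.0.0/16 -> H2 at depth 16
  add 176.28.32.0/20 -> H1 at depth 20
  add 0.0.0.0/3 -> H1 at depth 3
  Q 17.55.0.194: descend 0001000100110111 ; hops seen [H1,H2] ; pick H2
  Q 0.0.0.22: descend 000 ; hops seen [H1] ; pick H1
  - 176.28.32.0/20 clear@20
  Q 17.55.0.10: descend 0001000100110111 ; hops seen [H1,H2] ; pick H2
  Q 176.28.71.29: descend 10110000000111000 ; hops seen [H1] ; pick H1
  add 17.55.0.0/16 -> H2 at depth 16
  add 17.55.176.0/20 -> H2 at depth 20
  Q 176.28.12.198: descend 101100000001110000 ; hops seen [H1] ; pick H1
  - 176.28.0.0/16 clear@16
  add 17.55.184.0/24 -> H1 at depth 24
  add 176.16.0.0/12 -> H1 at depth 12
  add 0.0.0.0/0 -> H0 at depth 0
  add 0.0.0.0/0 -> H1 at depth 0
  add 17.55.184.48/28 -> H0 at depth 28
  add 17.55.184.0/24 -> H2 at depth 24
  add 17.55.184.48/28 -> H0 at depth 28
  Q 17.55.184.49: descend 0001000100110111101110000011 ; hops seen [H1,H1,H2,H2,H2,H0] ; pick H0
  add 0.0.0.0/0 -> H2 at depth 0
  - 17.55.0.0/16 clear@16
  add 17.55.128.0/17 -> H1 at depth 17
  - 0.0.0.0/3 clear@3
  - 17.55.176.0/20 clear@20
  - 17.55.184.0/24 clear@24
  add 0.0.0.0/1 -> H1 at depth 1
  add 176.0.0.0/10 -> H0 at depth 10
  - 0.0.0.0/0 clear@0
  add 17.55.184.48/28 -> H2 at depth 28

== LOOKUPS ==
["H2","H1","H2","H1","H1","H0"]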